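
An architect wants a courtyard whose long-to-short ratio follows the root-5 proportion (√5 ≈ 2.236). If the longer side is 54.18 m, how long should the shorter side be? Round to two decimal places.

root-5 ≈ 2.23607.
Shorter side = 54.18 ÷ 2.23607 ≈ 24.2300 → 24.23 m.

24.23 m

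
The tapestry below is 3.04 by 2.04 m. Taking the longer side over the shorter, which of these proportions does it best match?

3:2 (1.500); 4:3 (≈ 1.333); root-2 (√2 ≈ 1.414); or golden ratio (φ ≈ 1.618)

Ratio = 3.04 / 2.04 ≈ 1.490.
Distances: 3:2 1.500 (Δ 0.010); 4:3 1.333 (Δ 0.157); root-2 1.414 (Δ 0.076); golden ratio 1.618 (Δ 0.128).

3:2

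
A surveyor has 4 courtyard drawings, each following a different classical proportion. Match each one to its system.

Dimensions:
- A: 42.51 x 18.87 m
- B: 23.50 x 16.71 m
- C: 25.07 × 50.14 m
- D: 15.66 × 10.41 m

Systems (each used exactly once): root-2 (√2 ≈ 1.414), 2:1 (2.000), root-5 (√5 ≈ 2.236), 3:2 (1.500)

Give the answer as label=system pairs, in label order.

A=root-5, B=root-2, C=2:1, D=3:2

A = 42.51/18.87 ≈ 2.253 → root-5 (2.236)
B = 23.50/16.71 ≈ 1.406 → root-2 (1.414)
C = 50.14/25.07 ≈ 2.000 → 2:1 (2.000)
D = 15.66/10.41 ≈ 1.504 → 3:2 (1.500)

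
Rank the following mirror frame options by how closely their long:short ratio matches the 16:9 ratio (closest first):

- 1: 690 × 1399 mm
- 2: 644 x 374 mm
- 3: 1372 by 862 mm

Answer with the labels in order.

1: 1399/690 ≈ 2.028 → |2.028 − 1.778| = 0.250
2: 644/374 ≈ 1.722 → |1.722 − 1.778| = 0.056
3: 1372/862 ≈ 1.592 → |1.592 − 1.778| = 0.186

2, 3, 1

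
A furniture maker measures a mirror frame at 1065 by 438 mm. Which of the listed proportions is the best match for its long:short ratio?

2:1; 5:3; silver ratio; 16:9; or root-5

1065/438 ≈ 2.432. Nearest candidates are silver ratio (2.414, off by 0.018) and root-5 (2.236, off by 0.196).

silver ratio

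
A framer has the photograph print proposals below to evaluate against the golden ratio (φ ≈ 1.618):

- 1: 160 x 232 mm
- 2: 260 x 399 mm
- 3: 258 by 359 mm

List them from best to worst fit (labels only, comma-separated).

2, 1, 3

1: 232/160 ≈ 1.450 → |1.450 − 1.618| = 0.168
2: 399/260 ≈ 1.535 → |1.535 − 1.618| = 0.083
3: 359/258 ≈ 1.391 → |1.391 − 1.618| = 0.227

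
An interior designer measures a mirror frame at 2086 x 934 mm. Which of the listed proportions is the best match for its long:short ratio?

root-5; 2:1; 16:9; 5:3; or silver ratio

root-5

2086/934 ≈ 2.233. Nearest candidates are root-5 (2.236, off by 0.003) and silver ratio (2.414, off by 0.181).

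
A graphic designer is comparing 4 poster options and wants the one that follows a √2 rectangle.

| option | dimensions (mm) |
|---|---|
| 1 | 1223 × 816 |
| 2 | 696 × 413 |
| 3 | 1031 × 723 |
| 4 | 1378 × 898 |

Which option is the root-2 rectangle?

Ratios (long/short): 1 ≈ 1.499; 2 ≈ 1.685; 3 ≈ 1.426; 4 ≈ 1.535.
root-2 ≈ 1.414; option 3 is nearest (Δ 0.012).

3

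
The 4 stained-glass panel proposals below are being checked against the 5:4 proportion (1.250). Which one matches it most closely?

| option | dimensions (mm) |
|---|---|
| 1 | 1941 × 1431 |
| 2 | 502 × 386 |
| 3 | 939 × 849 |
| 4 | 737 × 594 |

4

Ratios (long/short): 1 ≈ 1.356; 2 ≈ 1.301; 3 ≈ 1.106; 4 ≈ 1.241.
5:4 ≈ 1.250; option 4 is nearest (Δ 0.009).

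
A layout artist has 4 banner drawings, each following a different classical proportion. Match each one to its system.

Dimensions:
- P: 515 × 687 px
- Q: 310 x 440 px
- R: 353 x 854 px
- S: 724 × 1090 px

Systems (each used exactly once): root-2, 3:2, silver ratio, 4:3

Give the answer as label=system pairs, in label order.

P = 687/515 ≈ 1.334 → 4:3 (1.333)
Q = 440/310 ≈ 1.419 → root-2 (1.414)
R = 854/353 ≈ 2.419 → silver ratio (2.414)
S = 1090/724 ≈ 1.506 → 3:2 (1.500)

P=4:3, Q=root-2, R=silver ratio, S=3:2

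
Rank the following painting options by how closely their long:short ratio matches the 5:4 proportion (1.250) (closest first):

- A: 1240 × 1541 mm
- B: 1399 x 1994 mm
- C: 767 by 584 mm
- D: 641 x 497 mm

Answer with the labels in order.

A: 1541/1240 ≈ 1.243 → |1.243 − 1.250| = 0.007
B: 1994/1399 ≈ 1.425 → |1.425 − 1.250| = 0.175
C: 767/584 ≈ 1.313 → |1.313 − 1.250| = 0.063
D: 641/497 ≈ 1.290 → |1.290 − 1.250| = 0.040

A, D, C, B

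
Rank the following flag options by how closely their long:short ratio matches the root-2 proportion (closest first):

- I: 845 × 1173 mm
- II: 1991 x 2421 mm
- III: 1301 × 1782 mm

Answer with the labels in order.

Ratios: I = 1173 / 845 ≈ 1.388; II = 2421 / 1991 ≈ 1.216; III = 1782 / 1301 ≈ 1.370.
|Δ from 1.414|: I 0.026; II 0.198; III 0.044.

I, III, II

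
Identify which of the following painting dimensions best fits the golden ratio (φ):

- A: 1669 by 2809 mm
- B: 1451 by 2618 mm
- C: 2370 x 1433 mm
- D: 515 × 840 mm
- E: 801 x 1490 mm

D

Ratios (long/short): A ≈ 1.683; B ≈ 1.804; C ≈ 1.654; D ≈ 1.631; E ≈ 1.860.
golden ratio ≈ 1.618; option D is nearest (Δ 0.013).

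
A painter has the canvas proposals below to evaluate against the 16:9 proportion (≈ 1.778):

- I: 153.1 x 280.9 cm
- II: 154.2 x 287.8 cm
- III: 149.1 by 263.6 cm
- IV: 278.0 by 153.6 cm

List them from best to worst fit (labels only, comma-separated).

I: 280.9/153.1 ≈ 1.835 → |1.835 − 1.778| = 0.057
II: 287.8/154.2 ≈ 1.866 → |1.866 − 1.778| = 0.088
III: 263.6/149.1 ≈ 1.768 → |1.768 − 1.778| = 0.010
IV: 278.0/153.6 ≈ 1.810 → |1.810 − 1.778| = 0.032

III, IV, I, II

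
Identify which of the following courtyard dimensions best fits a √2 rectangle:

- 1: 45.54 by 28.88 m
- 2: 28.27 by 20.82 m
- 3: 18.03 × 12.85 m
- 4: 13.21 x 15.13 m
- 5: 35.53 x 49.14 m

3

Ratios (long/short): 1 ≈ 1.577; 2 ≈ 1.358; 3 ≈ 1.403; 4 ≈ 1.145; 5 ≈ 1.383.
root-2 ≈ 1.414; option 3 is nearest (Δ 0.011).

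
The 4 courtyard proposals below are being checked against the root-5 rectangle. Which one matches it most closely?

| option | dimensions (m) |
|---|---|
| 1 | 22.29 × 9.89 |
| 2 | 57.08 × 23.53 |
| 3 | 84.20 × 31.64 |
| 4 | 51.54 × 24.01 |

1

Target root-5 ≈ 2.236.
1: 2.254 (Δ0.018)  2: 2.426 (Δ0.190)  3: 2.661 (Δ0.425)  4: 2.147 (Δ0.089)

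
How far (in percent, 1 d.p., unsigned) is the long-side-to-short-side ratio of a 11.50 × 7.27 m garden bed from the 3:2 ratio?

5.5%

Ratio = 11.50 / 7.27 ≈ 1.5818.
Ideal 3:2 = 1.5000. |1.5818 − 1.5000| / 1.5000 ≈ 5.45% → 5.5%.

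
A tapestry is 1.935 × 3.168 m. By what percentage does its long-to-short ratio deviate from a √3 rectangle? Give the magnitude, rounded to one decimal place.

5.5%

Ratio = 3.168 / 1.935 ≈ 1.6372.
Ideal root-3 ≈ 1.7321. |1.6372 − 1.7321| / 1.7321 ≈ 5.48% → 5.5%.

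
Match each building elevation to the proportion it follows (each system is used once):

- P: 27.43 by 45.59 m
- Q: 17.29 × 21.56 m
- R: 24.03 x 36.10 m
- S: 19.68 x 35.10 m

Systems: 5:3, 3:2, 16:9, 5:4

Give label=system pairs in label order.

Ratios: P ≈ 1.662; Q ≈ 1.247; R ≈ 1.502; S ≈ 1.784.
Targets: 5:3 ≈ 1.667; 3:2 ≈ 1.500; 16:9 ≈ 1.778; 5:4 ≈ 1.250.

P=5:3, Q=5:4, R=3:2, S=16:9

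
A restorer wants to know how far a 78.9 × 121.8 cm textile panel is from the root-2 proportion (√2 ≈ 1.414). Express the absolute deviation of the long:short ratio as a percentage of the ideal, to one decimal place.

Ratio = 121.8 / 78.9 ≈ 1.5437.
Ideal root-2 ≈ 1.4142. |1.5437 − 1.4142| / 1.4142 ≈ 9.16% → 9.2%.

9.2%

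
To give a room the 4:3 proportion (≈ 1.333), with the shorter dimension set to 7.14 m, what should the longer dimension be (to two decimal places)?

4:3 ≈ 1.33333.
Longer side = 7.14 × 1.33333 ≈ 9.5200 → 9.52 m.

9.52 m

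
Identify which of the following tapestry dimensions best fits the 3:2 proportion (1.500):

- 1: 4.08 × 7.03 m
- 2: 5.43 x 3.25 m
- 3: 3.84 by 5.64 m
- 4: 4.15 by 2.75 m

Target 3:2 ≈ 1.500.
1: 1.723 (Δ0.223)  2: 1.671 (Δ0.171)  3: 1.469 (Δ0.031)  4: 1.509 (Δ0.009)

4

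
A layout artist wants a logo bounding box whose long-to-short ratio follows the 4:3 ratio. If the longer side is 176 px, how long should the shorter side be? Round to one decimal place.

132.0 px

4:3 ≈ 1.33333.
Shorter side = 176 ÷ 1.33333 ≈ 132.000 → 132.0 px.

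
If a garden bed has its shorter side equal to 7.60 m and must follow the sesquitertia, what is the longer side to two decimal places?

10.13 m

4:3 ≈ 1.33333.
Longer side = 7.60 × 1.33333 ≈ 10.1333 → 10.13 m.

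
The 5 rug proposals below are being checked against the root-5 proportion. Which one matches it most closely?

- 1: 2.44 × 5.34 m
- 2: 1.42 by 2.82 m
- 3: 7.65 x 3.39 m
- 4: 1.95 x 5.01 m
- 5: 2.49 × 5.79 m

3

Target root-5 ≈ 2.236.
1: 2.189 (Δ0.047)  2: 1.986 (Δ0.250)  3: 2.257 (Δ0.021)  4: 2.569 (Δ0.333)  5: 2.325 (Δ0.089)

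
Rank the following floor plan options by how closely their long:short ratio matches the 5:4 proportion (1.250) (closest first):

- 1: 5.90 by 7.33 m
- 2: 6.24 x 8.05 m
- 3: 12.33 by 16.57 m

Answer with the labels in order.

Ratios: 1 = 7.33 / 5.90 ≈ 1.242; 2 = 8.05 / 6.24 ≈ 1.290; 3 = 16.57 / 12.33 ≈ 1.344.
|Δ from 1.250|: 1 0.008; 2 0.040; 3 0.094.

1, 2, 3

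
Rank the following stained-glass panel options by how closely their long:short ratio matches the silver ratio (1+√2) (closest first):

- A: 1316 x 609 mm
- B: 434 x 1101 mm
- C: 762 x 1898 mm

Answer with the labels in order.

Ratios: A = 1316 / 609 ≈ 2.161; B = 1101 / 434 ≈ 2.537; C = 1898 / 762 ≈ 2.491.
|Δ from 2.414|: A 0.253; B 0.123; C 0.077.

C, B, A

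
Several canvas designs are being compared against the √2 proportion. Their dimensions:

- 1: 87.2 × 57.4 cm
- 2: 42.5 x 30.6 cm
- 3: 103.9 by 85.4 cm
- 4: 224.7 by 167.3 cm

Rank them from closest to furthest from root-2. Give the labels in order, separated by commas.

Ratios: 1 = 87.2 / 57.4 ≈ 1.519; 2 = 42.5 / 30.6 ≈ 1.389; 3 = 103.9 / 85.4 ≈ 1.217; 4 = 224.7 / 167.3 ≈ 1.343.
|Δ from 1.414|: 1 0.105; 2 0.025; 3 0.197; 4 0.071.

2, 4, 1, 3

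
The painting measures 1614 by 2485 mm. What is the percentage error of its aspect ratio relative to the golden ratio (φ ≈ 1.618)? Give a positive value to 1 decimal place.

Ratio = 2485 / 1614 ≈ 1.5397.
Ideal golden ratio ≈ 1.6180. |1.5397 − 1.6180| / 1.6180 ≈ 4.84% → 4.8%.

4.8%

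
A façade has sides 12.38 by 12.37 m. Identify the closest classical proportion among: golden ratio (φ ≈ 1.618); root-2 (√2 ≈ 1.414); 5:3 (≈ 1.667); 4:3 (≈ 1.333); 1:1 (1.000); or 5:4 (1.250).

Ratio = 12.38 / 12.37 ≈ 1.001.
Distances: golden ratio 1.618 (Δ 0.617); root-2 1.414 (Δ 0.413); 5:3 1.667 (Δ 0.666); 4:3 1.333 (Δ 0.332); 1:1 1.000 (Δ 0.001); 5:4 1.250 (Δ 0.249).

1:1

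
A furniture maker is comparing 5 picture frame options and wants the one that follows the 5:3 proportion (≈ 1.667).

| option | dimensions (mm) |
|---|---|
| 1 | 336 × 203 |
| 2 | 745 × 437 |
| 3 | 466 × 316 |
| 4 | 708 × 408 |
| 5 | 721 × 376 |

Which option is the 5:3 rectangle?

Ratios (long/short): 1 ≈ 1.655; 2 ≈ 1.705; 3 ≈ 1.475; 4 ≈ 1.735; 5 ≈ 1.918.
5:3 ≈ 1.667; option 1 is nearest (Δ 0.012).

1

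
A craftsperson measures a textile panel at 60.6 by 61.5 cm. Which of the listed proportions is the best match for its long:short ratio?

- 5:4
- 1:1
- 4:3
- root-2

1:1

Ratio = 61.5 / 60.6 ≈ 1.015.
Distances: 5:4 1.250 (Δ 0.235); 1:1 1.000 (Δ 0.015); 4:3 1.333 (Δ 0.318); root-2 1.414 (Δ 0.399).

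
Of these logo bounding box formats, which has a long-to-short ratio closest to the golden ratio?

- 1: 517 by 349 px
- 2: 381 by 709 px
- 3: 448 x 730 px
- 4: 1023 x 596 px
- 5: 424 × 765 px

Target golden ratio ≈ 1.618.
1: 1.481 (Δ0.137)  2: 1.861 (Δ0.243)  3: 1.629 (Δ0.011)  4: 1.716 (Δ0.098)  5: 1.804 (Δ0.186)

3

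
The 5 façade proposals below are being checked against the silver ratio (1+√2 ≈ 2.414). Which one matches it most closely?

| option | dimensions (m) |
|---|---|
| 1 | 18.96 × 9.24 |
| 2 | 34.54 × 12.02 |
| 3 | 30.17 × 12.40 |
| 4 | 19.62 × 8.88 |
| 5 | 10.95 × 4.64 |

Ratios (long/short): 1 ≈ 2.052; 2 ≈ 2.874; 3 ≈ 2.433; 4 ≈ 2.209; 5 ≈ 2.360.
silver ratio ≈ 2.414; option 3 is nearest (Δ 0.019).

3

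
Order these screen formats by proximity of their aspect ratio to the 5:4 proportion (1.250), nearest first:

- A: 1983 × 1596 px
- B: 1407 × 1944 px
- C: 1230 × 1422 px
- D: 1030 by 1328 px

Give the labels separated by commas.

Ratios: A = 1983 / 1596 ≈ 1.242; B = 1944 / 1407 ≈ 1.382; C = 1422 / 1230 ≈ 1.156; D = 1328 / 1030 ≈ 1.289.
|Δ from 1.250|: A 0.008; B 0.132; C 0.094; D 0.039.

A, D, C, B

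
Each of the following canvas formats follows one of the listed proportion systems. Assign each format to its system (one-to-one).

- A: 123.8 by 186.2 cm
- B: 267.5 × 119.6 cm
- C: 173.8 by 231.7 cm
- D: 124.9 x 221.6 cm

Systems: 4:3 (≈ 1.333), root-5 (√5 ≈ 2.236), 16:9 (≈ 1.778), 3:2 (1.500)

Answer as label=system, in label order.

A=3:2, B=root-5, C=4:3, D=16:9

Ratios: A ≈ 1.504; B ≈ 2.237; C ≈ 1.333; D ≈ 1.774.
Targets: 4:3 ≈ 1.333; root-5 ≈ 2.236; 16:9 ≈ 1.778; 3:2 ≈ 1.500.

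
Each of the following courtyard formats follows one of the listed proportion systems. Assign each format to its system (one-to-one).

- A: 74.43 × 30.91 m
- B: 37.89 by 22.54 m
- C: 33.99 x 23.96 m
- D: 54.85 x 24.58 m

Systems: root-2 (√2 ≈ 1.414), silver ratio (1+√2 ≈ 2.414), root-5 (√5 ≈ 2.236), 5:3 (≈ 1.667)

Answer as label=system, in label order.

A=silver ratio, B=5:3, C=root-2, D=root-5

Ratios: A ≈ 2.408; B ≈ 1.681; C ≈ 1.419; D ≈ 2.231.
Targets: root-2 ≈ 1.414; silver ratio ≈ 2.414; root-5 ≈ 2.236; 5:3 ≈ 1.667.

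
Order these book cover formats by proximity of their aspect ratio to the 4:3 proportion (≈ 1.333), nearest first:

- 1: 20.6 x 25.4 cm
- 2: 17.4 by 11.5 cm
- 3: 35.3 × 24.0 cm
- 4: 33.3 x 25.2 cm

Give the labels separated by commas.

4, 1, 3, 2

Ratios: 1 = 25.4 / 20.6 ≈ 1.233; 2 = 17.4 / 11.5 ≈ 1.513; 3 = 35.3 / 24.0 ≈ 1.471; 4 = 33.3 / 25.2 ≈ 1.321.
|Δ from 1.333|: 1 0.100; 2 0.180; 3 0.138; 4 0.012.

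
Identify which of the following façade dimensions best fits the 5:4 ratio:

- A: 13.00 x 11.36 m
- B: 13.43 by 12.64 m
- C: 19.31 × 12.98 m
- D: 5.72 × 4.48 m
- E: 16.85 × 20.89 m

E

Target 5:4 ≈ 1.250.
A: 1.144 (Δ0.106)  B: 1.062 (Δ0.188)  C: 1.488 (Δ0.238)  D: 1.277 (Δ0.027)  E: 1.240 (Δ0.010)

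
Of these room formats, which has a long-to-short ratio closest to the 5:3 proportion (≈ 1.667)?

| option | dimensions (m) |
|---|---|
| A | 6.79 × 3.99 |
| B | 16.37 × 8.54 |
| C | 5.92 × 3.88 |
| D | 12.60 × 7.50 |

D

Target 5:3 ≈ 1.667.
A: 1.702 (Δ0.035)  B: 1.917 (Δ0.250)  C: 1.526 (Δ0.141)  D: 1.680 (Δ0.013)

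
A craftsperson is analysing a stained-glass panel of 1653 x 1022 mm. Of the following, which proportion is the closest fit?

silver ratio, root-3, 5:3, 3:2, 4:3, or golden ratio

golden ratio

1653/1022 ≈ 1.617. Nearest candidates are golden ratio (1.618, off by 0.001) and 5:3 (1.667, off by 0.050).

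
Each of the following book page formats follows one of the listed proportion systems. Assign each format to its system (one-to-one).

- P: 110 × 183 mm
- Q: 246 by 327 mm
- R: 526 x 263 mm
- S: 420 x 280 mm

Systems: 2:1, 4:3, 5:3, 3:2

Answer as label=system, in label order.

Ratios: P ≈ 1.664; Q ≈ 1.329; R ≈ 2.000; S ≈ 1.500.
Targets: 2:1 ≈ 2.000; 4:3 ≈ 1.333; 5:3 ≈ 1.667; 3:2 ≈ 1.500.

P=5:3, Q=4:3, R=2:1, S=3:2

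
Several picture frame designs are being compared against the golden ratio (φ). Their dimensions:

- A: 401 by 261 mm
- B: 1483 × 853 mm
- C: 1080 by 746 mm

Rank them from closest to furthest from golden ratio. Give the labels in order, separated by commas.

A, B, C

Ratios: A = 401 / 261 ≈ 1.536; B = 1483 / 853 ≈ 1.739; C = 1080 / 746 ≈ 1.448.
|Δ from 1.618|: A 0.082; B 0.121; C 0.170.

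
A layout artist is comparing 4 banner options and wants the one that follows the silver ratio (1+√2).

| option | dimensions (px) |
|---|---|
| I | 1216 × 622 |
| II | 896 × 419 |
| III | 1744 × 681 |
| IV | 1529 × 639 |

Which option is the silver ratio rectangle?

Ratios (long/short): I ≈ 1.955; II ≈ 2.138; III ≈ 2.561; IV ≈ 2.393.
silver ratio ≈ 2.414; option IV is nearest (Δ 0.021).

IV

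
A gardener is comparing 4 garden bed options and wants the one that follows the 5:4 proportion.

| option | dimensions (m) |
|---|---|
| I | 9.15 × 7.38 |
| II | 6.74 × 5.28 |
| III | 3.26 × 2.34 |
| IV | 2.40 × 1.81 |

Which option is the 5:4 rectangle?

I

Ratios (long/short): I ≈ 1.240; II ≈ 1.277; III ≈ 1.393; IV ≈ 1.326.
5:4 ≈ 1.250; option I is nearest (Δ 0.010).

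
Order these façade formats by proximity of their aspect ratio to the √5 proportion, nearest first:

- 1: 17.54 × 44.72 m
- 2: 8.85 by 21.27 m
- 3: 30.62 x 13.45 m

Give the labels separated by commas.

3, 2, 1

Ratios: 1 = 44.72 / 17.54 ≈ 2.550; 2 = 21.27 / 8.85 ≈ 2.403; 3 = 30.62 / 13.45 ≈ 2.277.
|Δ from 2.236|: 1 0.314; 2 0.167; 3 0.041.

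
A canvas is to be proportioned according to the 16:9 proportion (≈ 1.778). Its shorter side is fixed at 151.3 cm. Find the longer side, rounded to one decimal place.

16:9 ≈ 1.77778.
Longer side = 151.3 × 1.77778 ≈ 268.978 → 269.0 cm.

269.0 cm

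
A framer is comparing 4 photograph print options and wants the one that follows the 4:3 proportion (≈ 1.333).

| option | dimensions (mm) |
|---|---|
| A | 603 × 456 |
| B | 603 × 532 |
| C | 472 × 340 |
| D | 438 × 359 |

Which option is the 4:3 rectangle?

A

Target 4:3 ≈ 1.333.
A: 1.322 (Δ0.011)  B: 1.133 (Δ0.200)  C: 1.388 (Δ0.055)  D: 1.220 (Δ0.113)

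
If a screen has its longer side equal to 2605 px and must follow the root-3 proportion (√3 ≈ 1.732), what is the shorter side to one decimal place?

root-3 ≈ 1.73205.
Shorter side = 2605 ÷ 1.73205 ≈ 1503.998 → 1504.0 px.

1504.0 px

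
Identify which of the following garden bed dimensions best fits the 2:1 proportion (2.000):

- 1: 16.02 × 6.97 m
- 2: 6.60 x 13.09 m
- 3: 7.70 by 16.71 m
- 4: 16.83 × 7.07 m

Target 2:1 ≈ 2.000.
1: 2.298 (Δ0.298)  2: 1.983 (Δ0.017)  3: 2.170 (Δ0.170)  4: 2.380 (Δ0.380)

2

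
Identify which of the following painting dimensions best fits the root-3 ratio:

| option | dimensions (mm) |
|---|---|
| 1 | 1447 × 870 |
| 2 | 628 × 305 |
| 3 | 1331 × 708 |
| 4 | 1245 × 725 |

Ratios (long/short): 1 ≈ 1.663; 2 ≈ 2.059; 3 ≈ 1.880; 4 ≈ 1.717.
root-3 ≈ 1.732; option 4 is nearest (Δ 0.015).

4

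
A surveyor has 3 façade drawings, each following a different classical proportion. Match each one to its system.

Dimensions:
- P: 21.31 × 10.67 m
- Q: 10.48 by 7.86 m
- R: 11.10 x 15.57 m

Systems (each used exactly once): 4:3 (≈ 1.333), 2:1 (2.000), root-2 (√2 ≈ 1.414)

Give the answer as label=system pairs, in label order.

P=2:1, Q=4:3, R=root-2

P = 21.31/10.67 ≈ 1.997 → 2:1 (2.000)
Q = 10.48/7.86 ≈ 1.333 → 4:3 (1.333)
R = 15.57/11.10 ≈ 1.403 → root-2 (1.414)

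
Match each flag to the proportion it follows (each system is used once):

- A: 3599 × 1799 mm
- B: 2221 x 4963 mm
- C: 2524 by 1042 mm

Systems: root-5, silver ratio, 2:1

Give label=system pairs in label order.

A=2:1, B=root-5, C=silver ratio

A = 3599/1799 ≈ 2.001 → 2:1 (2.000)
B = 4963/2221 ≈ 2.235 → root-5 (2.236)
C = 2524/1042 ≈ 2.422 → silver ratio (2.414)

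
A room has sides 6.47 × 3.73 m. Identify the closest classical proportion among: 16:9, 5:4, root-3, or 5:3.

root-3

6.47/3.73 ≈ 1.735. Nearest candidates are root-3 (1.732, off by 0.003) and 16:9 (1.778, off by 0.043).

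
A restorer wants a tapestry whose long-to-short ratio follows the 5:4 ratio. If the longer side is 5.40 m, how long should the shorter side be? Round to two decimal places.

4.32 m

5:4 = 1.25000.
Shorter side = 5.40 ÷ 1.25000 ≈ 4.3200 → 4.32 m.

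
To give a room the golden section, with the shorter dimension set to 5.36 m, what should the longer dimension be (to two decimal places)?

golden ratio ≈ 1.61803.
Longer side = 5.36 × 1.61803 ≈ 8.6726 → 8.67 m.

8.67 m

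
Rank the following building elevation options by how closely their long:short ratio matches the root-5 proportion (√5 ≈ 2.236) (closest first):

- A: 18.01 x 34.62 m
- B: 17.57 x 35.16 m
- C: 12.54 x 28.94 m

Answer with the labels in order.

C, B, A

A: 34.62/18.01 ≈ 1.922 → |1.922 − 2.236| = 0.314
B: 35.16/17.57 ≈ 2.001 → |2.001 − 2.236| = 0.235
C: 28.94/12.54 ≈ 2.308 → |2.308 − 2.236| = 0.072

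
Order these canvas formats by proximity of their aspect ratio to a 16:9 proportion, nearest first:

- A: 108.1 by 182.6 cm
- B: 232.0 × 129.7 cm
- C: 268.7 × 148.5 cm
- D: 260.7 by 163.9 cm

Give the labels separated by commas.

A: 182.6/108.1 ≈ 1.689 → |1.689 − 1.778| = 0.089
B: 232.0/129.7 ≈ 1.789 → |1.789 − 1.778| = 0.011
C: 268.7/148.5 ≈ 1.809 → |1.809 − 1.778| = 0.031
D: 260.7/163.9 ≈ 1.591 → |1.591 − 1.778| = 0.187

B, C, A, D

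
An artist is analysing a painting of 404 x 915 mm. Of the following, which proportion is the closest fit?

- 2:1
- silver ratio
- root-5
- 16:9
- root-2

root-5

915/404 ≈ 2.265. Nearest candidates are root-5 (2.236, off by 0.029) and silver ratio (2.414, off by 0.149).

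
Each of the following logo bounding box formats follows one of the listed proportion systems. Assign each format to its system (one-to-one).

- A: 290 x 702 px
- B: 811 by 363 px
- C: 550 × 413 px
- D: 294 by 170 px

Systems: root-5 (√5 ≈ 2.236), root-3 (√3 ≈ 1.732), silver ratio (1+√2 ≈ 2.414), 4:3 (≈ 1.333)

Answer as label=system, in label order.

A = 702/290 ≈ 2.421 → silver ratio (2.414)
B = 811/363 ≈ 2.234 → root-5 (2.236)
C = 550/413 ≈ 1.332 → 4:3 (1.333)
D = 294/170 ≈ 1.729 → root-3 (1.732)

A=silver ratio, B=root-5, C=4:3, D=root-3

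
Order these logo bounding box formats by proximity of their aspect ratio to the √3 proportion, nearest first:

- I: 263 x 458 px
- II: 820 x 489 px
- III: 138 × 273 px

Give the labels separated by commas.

I, II, III

Ratios: I = 458 / 263 ≈ 1.741; II = 820 / 489 ≈ 1.677; III = 273 / 138 ≈ 1.978.
|Δ from 1.732|: I 0.009; II 0.055; III 0.246.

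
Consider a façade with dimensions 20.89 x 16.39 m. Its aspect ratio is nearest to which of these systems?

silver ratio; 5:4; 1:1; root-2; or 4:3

5:4

20.89/16.39 ≈ 1.275. Nearest candidates are 5:4 (1.250, off by 0.025) and 4:3 (1.333, off by 0.058).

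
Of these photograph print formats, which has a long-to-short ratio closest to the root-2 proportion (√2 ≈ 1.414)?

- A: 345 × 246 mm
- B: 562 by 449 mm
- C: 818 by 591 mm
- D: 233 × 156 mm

A

Ratios (long/short): A ≈ 1.402; B ≈ 1.252; C ≈ 1.384; D ≈ 1.494.
root-2 ≈ 1.414; option A is nearest (Δ 0.012).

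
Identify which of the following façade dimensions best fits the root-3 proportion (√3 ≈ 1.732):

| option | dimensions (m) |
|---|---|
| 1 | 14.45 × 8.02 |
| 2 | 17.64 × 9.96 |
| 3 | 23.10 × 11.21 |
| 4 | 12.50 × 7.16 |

Target root-3 ≈ 1.732.
1: 1.802 (Δ0.070)  2: 1.771 (Δ0.039)  3: 2.061 (Δ0.329)  4: 1.746 (Δ0.014)

4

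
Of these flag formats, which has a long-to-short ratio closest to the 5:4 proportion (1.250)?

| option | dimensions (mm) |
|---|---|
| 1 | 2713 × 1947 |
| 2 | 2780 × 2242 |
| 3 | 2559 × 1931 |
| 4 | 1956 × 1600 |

2

Ratios (long/short): 1 ≈ 1.393; 2 ≈ 1.240; 3 ≈ 1.325; 4 ≈ 1.222.
5:4 ≈ 1.250; option 2 is nearest (Δ 0.010).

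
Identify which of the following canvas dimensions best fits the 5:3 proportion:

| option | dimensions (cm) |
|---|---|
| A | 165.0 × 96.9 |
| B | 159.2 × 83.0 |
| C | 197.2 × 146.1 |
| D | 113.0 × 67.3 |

D

Target 5:3 ≈ 1.667.
A: 1.703 (Δ0.036)  B: 1.918 (Δ0.251)  C: 1.350 (Δ0.317)  D: 1.679 (Δ0.012)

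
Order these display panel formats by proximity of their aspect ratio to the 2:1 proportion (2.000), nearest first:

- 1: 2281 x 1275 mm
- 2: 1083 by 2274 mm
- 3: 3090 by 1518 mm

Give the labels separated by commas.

Ratios: 1 = 2281 / 1275 ≈ 1.789; 2 = 2274 / 1083 ≈ 2.100; 3 = 3090 / 1518 ≈ 2.036.
|Δ from 2.000|: 1 0.211; 2 0.100; 3 0.036.

3, 2, 1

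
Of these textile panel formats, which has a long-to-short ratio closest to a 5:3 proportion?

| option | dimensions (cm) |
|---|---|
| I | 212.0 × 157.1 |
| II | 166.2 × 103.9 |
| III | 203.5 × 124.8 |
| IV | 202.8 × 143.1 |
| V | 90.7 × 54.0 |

Target 5:3 ≈ 1.667.
I: 1.349 (Δ0.318)  II: 1.600 (Δ0.067)  III: 1.631 (Δ0.036)  IV: 1.417 (Δ0.250)  V: 1.680 (Δ0.013)

V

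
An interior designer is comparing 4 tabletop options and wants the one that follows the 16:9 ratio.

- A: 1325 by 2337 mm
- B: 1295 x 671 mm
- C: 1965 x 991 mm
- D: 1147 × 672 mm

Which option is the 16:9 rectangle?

Ratios (long/short): A ≈ 1.764; B ≈ 1.930; C ≈ 1.983; D ≈ 1.707.
16:9 ≈ 1.778; option A is nearest (Δ 0.014).

A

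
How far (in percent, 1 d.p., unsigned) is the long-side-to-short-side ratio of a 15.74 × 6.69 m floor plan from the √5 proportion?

5.2%

Ratio = 15.74 / 6.69 ≈ 2.3528.
Ideal root-5 ≈ 2.2361. |2.3528 − 2.2361| / 2.2361 ≈ 5.22% → 5.2%.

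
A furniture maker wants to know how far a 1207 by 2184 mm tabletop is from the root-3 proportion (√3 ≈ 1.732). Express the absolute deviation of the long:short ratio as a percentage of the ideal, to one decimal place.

Ratio = 2184 / 1207 ≈ 1.8094.
Ideal root-3 ≈ 1.7321. |1.8094 − 1.7321| / 1.7321 ≈ 4.46% → 4.5%.

4.5%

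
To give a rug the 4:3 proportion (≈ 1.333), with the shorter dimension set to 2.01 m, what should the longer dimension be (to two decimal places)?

2.68 m

4:3 ≈ 1.33333.
Longer side = 2.01 × 1.33333 ≈ 2.6800 → 2.68 m.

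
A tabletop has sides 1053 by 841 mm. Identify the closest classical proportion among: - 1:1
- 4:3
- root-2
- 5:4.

5:4

Ratio = 1053 / 841 ≈ 1.252.
Distances: 1:1 1.000 (Δ 0.252); 4:3 1.333 (Δ 0.081); root-2 1.414 (Δ 0.162); 5:4 1.250 (Δ 0.002).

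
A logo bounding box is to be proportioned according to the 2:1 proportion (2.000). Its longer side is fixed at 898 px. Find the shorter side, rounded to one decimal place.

449.0 px

2:1 = 2.00000.
Shorter side = 898 ÷ 2.00000 ≈ 449.000 → 449.0 px.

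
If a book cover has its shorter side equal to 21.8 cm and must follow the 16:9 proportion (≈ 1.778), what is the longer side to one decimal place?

38.8 cm

16:9 ≈ 1.77778.
Longer side = 21.8 × 1.77778 ≈ 38.756 → 38.8 cm.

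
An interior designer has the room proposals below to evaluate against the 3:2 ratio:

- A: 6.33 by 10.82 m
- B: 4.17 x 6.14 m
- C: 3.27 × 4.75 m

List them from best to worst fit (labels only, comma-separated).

Ratios: A = 10.82 / 6.33 ≈ 1.709; B = 6.14 / 4.17 ≈ 1.472; C = 4.75 / 3.27 ≈ 1.453.
|Δ from 1.500|: A 0.209; B 0.028; C 0.047.

B, C, A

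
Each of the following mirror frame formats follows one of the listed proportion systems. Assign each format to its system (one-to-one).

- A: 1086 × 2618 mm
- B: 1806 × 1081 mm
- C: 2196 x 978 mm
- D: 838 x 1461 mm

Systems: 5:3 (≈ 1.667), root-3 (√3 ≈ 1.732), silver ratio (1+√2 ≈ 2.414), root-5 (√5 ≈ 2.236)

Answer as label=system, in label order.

A = 2618/1086 ≈ 2.411 → silver ratio (2.414)
B = 1806/1081 ≈ 1.671 → 5:3 (1.667)
C = 2196/978 ≈ 2.245 → root-5 (2.236)
D = 1461/838 ≈ 1.743 → root-3 (1.732)

A=silver ratio, B=5:3, C=root-5, D=root-3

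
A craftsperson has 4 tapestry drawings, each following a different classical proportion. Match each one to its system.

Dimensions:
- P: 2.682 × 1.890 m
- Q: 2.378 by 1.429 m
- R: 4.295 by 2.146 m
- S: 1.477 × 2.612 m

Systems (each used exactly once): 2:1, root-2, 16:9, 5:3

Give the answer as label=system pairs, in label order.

P = 2.682/1.890 ≈ 1.419 → root-2 (1.414)
Q = 2.378/1.429 ≈ 1.664 → 5:3 (1.667)
R = 4.295/2.146 ≈ 2.001 → 2:1 (2.000)
S = 2.612/1.477 ≈ 1.768 → 16:9 (1.778)

P=root-2, Q=5:3, R=2:1, S=16:9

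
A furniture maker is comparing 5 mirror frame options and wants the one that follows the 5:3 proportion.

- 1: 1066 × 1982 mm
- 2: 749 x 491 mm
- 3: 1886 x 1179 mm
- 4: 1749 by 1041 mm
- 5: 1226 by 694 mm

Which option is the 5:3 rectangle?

Ratios (long/short): 1 ≈ 1.859; 2 ≈ 1.525; 3 ≈ 1.600; 4 ≈ 1.680; 5 ≈ 1.767.
5:3 ≈ 1.667; option 4 is nearest (Δ 0.013).

4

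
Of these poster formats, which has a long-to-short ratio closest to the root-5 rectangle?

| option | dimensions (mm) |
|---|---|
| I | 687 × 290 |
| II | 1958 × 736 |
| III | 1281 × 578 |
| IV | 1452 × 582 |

III

Target root-5 ≈ 2.236.
I: 2.369 (Δ0.133)  II: 2.660 (Δ0.424)  III: 2.216 (Δ0.020)  IV: 2.495 (Δ0.259)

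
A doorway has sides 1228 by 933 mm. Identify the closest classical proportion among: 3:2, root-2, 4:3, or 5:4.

4:3

Ratio = 1228 / 933 ≈ 1.316.
Distances: 3:2 1.500 (Δ 0.184); root-2 1.414 (Δ 0.098); 4:3 1.333 (Δ 0.017); 5:4 1.250 (Δ 0.066).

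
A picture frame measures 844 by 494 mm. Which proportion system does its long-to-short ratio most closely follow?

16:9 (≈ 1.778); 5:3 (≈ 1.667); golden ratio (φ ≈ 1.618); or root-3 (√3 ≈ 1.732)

Ratio = 844 / 494 ≈ 1.709.
Distances: 16:9 1.778 (Δ 0.069); 5:3 1.667 (Δ 0.042); golden ratio 1.618 (Δ 0.091); root-3 1.732 (Δ 0.023).

root-3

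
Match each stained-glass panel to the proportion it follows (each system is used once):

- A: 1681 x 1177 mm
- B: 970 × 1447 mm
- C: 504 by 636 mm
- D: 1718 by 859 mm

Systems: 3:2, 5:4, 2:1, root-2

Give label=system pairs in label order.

A=root-2, B=3:2, C=5:4, D=2:1

A = 1681/1177 ≈ 1.428 → root-2 (1.414)
B = 1447/970 ≈ 1.492 → 3:2 (1.500)
C = 636/504 ≈ 1.262 → 5:4 (1.250)
D = 1718/859 ≈ 2.000 → 2:1 (2.000)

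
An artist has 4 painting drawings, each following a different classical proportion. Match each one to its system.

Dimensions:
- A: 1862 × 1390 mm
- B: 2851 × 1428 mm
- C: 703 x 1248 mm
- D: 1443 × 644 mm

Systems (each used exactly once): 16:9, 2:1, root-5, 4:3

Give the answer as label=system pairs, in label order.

Ratios: A ≈ 1.340; B ≈ 1.996; C ≈ 1.775; D ≈ 2.241.
Targets: 16:9 ≈ 1.778; 2:1 ≈ 2.000; root-5 ≈ 2.236; 4:3 ≈ 1.333.

A=4:3, B=2:1, C=16:9, D=root-5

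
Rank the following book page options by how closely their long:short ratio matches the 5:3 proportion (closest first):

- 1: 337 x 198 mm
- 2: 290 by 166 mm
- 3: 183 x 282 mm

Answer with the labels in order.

1, 2, 3

Ratios: 1 = 337 / 198 ≈ 1.702; 2 = 290 / 166 ≈ 1.747; 3 = 282 / 183 ≈ 1.541.
|Δ from 1.667|: 1 0.035; 2 0.080; 3 0.126.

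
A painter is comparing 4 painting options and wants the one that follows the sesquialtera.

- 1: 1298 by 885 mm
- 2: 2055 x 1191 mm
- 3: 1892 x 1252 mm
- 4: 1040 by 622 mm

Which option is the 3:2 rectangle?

Ratios (long/short): 1 ≈ 1.467; 2 ≈ 1.725; 3 ≈ 1.511; 4 ≈ 1.672.
3:2 ≈ 1.500; option 3 is nearest (Δ 0.011).

3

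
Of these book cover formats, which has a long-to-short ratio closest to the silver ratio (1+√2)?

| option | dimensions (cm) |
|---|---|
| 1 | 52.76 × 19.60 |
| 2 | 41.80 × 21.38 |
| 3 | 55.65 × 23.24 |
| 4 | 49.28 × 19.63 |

Target silver ratio ≈ 2.414.
1: 2.692 (Δ0.278)  2: 1.955 (Δ0.459)  3: 2.395 (Δ0.019)  4: 2.510 (Δ0.096)

3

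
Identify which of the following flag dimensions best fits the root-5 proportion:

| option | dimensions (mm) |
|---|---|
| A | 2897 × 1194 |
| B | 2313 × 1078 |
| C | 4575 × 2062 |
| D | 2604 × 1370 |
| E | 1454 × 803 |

Ratios (long/short): A ≈ 2.426; B ≈ 2.146; C ≈ 2.219; D ≈ 1.901; E ≈ 1.811.
root-5 ≈ 2.236; option C is nearest (Δ 0.017).

C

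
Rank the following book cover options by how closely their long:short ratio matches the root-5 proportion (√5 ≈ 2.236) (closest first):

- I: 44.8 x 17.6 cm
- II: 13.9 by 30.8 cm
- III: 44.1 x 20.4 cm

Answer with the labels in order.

Ratios: I = 44.8 / 17.6 ≈ 2.545; II = 30.8 / 13.9 ≈ 2.216; III = 44.1 / 20.4 ≈ 2.162.
|Δ from 2.236|: I 0.309; II 0.020; III 0.074.

II, III, I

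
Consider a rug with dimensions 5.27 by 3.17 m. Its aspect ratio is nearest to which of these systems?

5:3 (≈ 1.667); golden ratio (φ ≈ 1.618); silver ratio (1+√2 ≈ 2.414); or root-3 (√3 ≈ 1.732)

5:3

5.27/3.17 ≈ 1.662. Nearest candidates are 5:3 (1.667, off by 0.005) and golden ratio (1.618, off by 0.044).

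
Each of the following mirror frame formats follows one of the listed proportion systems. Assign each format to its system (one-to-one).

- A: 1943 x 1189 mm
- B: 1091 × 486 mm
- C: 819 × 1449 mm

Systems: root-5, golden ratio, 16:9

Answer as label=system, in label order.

A=golden ratio, B=root-5, C=16:9

A = 1943/1189 ≈ 1.634 → golden ratio (1.618)
B = 1091/486 ≈ 2.245 → root-5 (2.236)
C = 1449/819 ≈ 1.769 → 16:9 (1.778)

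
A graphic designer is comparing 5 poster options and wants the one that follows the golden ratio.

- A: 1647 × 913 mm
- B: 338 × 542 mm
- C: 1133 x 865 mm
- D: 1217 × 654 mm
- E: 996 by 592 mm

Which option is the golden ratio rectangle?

Ratios (long/short): A ≈ 1.804; B ≈ 1.604; C ≈ 1.310; D ≈ 1.861; E ≈ 1.682.
golden ratio ≈ 1.618; option B is nearest (Δ 0.014).

B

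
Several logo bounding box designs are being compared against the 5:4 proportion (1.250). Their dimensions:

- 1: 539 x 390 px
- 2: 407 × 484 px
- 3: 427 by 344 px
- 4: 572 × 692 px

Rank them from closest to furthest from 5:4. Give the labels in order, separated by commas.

Ratios: 1 = 539 / 390 ≈ 1.382; 2 = 484 / 407 ≈ 1.189; 3 = 427 / 344 ≈ 1.241; 4 = 692 / 572 ≈ 1.210.
|Δ from 1.250|: 1 0.132; 2 0.061; 3 0.009; 4 0.040.

3, 4, 2, 1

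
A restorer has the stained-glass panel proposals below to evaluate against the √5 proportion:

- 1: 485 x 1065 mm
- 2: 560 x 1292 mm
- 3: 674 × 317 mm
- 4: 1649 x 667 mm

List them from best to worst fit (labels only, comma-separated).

1: 1065/485 ≈ 2.196 → |2.196 − 2.236| = 0.040
2: 1292/560 ≈ 2.307 → |2.307 − 2.236| = 0.071
3: 674/317 ≈ 2.126 → |2.126 − 2.236| = 0.110
4: 1649/667 ≈ 2.472 → |2.472 − 2.236| = 0.236

1, 2, 3, 4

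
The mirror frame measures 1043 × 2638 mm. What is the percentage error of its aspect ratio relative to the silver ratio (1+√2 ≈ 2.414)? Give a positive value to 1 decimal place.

4.8%

Ratio = 2638 / 1043 ≈ 2.5292.
Ideal silver ratio ≈ 2.4142. |2.5292 − 2.4142| / 2.4142 ≈ 4.76% → 4.8%.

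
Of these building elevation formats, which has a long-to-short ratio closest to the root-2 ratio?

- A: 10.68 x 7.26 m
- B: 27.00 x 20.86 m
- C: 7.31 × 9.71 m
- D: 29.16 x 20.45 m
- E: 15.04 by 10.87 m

Ratios (long/short): A ≈ 1.471; B ≈ 1.294; C ≈ 1.328; D ≈ 1.426; E ≈ 1.384.
root-2 ≈ 1.414; option D is nearest (Δ 0.012).

D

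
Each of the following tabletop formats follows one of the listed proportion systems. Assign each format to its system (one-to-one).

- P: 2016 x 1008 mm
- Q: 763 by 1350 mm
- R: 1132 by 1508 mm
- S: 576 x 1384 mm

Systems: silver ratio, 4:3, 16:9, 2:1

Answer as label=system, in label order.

Ratios: P ≈ 2.000; Q ≈ 1.769; R ≈ 1.332; S ≈ 2.403.
Targets: silver ratio ≈ 2.414; 4:3 ≈ 1.333; 16:9 ≈ 1.778; 2:1 ≈ 2.000.

P=2:1, Q=16:9, R=4:3, S=silver ratio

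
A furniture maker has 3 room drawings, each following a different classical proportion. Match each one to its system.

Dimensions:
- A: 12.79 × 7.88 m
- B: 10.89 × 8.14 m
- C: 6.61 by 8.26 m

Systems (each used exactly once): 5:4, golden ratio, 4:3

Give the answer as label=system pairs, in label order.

A = 12.79/7.88 ≈ 1.623 → golden ratio (1.618)
B = 10.89/8.14 ≈ 1.338 → 4:3 (1.333)
C = 8.26/6.61 ≈ 1.250 → 5:4 (1.250)

A=golden ratio, B=4:3, C=5:4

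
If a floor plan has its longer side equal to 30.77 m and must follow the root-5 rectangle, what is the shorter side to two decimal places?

root-5 ≈ 2.23607.
Shorter side = 30.77 ÷ 2.23607 ≈ 13.7607 → 13.76 m.

13.76 m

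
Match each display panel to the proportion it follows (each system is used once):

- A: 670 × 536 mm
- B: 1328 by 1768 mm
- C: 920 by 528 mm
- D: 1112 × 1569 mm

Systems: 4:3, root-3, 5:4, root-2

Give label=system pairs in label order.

A=5:4, B=4:3, C=root-3, D=root-2

Ratios: A ≈ 1.250; B ≈ 1.331; C ≈ 1.742; D ≈ 1.411.
Targets: 4:3 ≈ 1.333; root-3 ≈ 1.732; 5:4 ≈ 1.250; root-2 ≈ 1.414.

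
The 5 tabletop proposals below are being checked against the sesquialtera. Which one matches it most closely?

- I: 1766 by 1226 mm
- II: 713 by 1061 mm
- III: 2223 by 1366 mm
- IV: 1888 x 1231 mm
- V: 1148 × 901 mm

II

Ratios (long/short): I ≈ 1.440; II ≈ 1.488; III ≈ 1.627; IV ≈ 1.534; V ≈ 1.274.
3:2 ≈ 1.500; option II is nearest (Δ 0.012).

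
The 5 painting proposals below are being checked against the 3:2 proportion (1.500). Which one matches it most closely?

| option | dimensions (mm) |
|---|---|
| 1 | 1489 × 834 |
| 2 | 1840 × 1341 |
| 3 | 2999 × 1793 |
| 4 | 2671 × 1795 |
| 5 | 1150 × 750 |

4

Target 3:2 ≈ 1.500.
1: 1.785 (Δ0.285)  2: 1.372 (Δ0.128)  3: 1.673 (Δ0.173)  4: 1.488 (Δ0.012)  5: 1.533 (Δ0.033)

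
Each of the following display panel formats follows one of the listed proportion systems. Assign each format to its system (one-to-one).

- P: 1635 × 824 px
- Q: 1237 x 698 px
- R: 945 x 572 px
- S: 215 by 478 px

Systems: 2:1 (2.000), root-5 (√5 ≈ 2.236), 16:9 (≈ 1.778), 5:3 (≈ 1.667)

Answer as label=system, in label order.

P=2:1, Q=16:9, R=5:3, S=root-5

P = 1635/824 ≈ 1.984 → 2:1 (2.000)
Q = 1237/698 ≈ 1.772 → 16:9 (1.778)
R = 945/572 ≈ 1.652 → 5:3 (1.667)
S = 478/215 ≈ 2.223 → root-5 (2.236)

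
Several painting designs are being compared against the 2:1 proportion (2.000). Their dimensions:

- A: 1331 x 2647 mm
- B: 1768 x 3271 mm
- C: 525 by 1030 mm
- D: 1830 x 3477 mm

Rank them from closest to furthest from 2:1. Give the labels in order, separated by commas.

Ratios: A = 2647 / 1331 ≈ 1.989; B = 3271 / 1768 ≈ 1.850; C = 1030 / 525 ≈ 1.962; D = 3477 / 1830 ≈ 1.900.
|Δ from 2.000|: A 0.011; B 0.150; C 0.038; D 0.100.

A, C, D, B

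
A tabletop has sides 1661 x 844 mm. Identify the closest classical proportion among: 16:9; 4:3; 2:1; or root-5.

2:1

1661/844 ≈ 1.968. Nearest candidates are 2:1 (2.000, off by 0.032) and 16:9 (1.778, off by 0.190).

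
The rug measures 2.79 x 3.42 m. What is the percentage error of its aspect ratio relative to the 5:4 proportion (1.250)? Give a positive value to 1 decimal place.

1.9%

Ratio = 3.42 / 2.79 ≈ 1.2258.
Ideal 5:4 = 1.2500. |1.2258 − 1.2500| / 1.2500 ≈ 1.94% → 1.9%.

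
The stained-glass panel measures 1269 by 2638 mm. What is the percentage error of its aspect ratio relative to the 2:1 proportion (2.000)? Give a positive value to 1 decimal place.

3.9%

Ratio = 2638 / 1269 ≈ 2.0788.
Ideal 2:1 = 2.0000. |2.0788 − 2.0000| / 2.0000 ≈ 3.94% → 3.9%.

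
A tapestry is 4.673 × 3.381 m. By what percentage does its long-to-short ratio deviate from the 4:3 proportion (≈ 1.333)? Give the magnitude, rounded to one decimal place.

Ratio = 4.673 / 3.381 ≈ 1.3821.
Ideal 4:3 ≈ 1.3333. |1.3821 − 1.3333| / 1.3333 ≈ 3.66% → 3.7%.

3.7%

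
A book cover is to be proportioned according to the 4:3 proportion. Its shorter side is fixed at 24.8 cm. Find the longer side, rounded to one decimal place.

4:3 ≈ 1.33333.
Longer side = 24.8 × 1.33333 ≈ 33.067 → 33.1 cm.

33.1 cm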